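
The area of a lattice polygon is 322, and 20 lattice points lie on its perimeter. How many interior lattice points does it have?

From Pick's theorem, I = A − B/2 + 1 = 322 − 20/2 + 1 = 313.

313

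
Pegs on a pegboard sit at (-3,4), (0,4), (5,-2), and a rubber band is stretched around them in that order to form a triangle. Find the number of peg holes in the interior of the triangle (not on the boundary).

7

The shoelace formula gives twice the area as |((-3)·4 − 0·4) + (0·(-2) − 5·4) + (5·4 − (-3)·(-2))| = 18, so the area is 9.
Summing gcd(|Δx|,|Δy|) over the edges gives the boundary count: gcd(3,0) + gcd(5,6) + gcd(8,6) = 3+1+2 = 6.
By Pick's theorem A = I + B/2 − 1, so I = 9 − 6/2 + 1 = 7.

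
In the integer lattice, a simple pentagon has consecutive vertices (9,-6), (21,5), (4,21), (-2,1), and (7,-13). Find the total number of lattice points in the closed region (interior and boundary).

Using the shoelace formula, 2A = |(9·5 − 21·(-6)) + (21·21 − 4·5) + (4·1 − (-2)·21) + ((-2)·(-13) − 7·1) + (7·(-6) − 9·(-13))| = 732, so the area is 366.
The number of boundary lattice points is Σ gcd(|Δx|,|Δy|) = gcd(12,11) + gcd(17,16) + gcd(6,20) + gcd(9,14) + gcd(2,7) = 1+1+2+1+1 = 6.
Pick's theorem gives I = A − B/2 + 1 = 366 − 6/2 + 1 = 364, so the closed region contains I + B = 364 + 6 = 370 lattice points.

370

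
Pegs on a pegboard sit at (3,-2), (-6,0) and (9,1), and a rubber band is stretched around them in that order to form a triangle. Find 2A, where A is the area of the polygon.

39

The shoelace formula gives twice the area as |(3·0 − (-6)·(-2)) + ((-6)·1 − 9·0) + (9·(-2) − 3·1)| = 39, so the area is 19.5.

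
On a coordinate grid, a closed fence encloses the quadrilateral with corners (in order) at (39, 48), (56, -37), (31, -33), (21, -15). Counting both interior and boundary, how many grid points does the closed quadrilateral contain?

1521

The shoelace formula gives twice the area as |(39·(-37) − 56·48) + (56·(-33) − 31·(-37)) + (31·(-15) − 21·(-33)) + (21·48 − 39·(-15))| = 3011, so the area is 3011/2.
Summing gcd(|Δx|,|Δy|) over the edges gives the boundary count: gcd(17,85) + gcd(25,4) + gcd(10,18) + gcd(18,63) = 17+1+2+9 = 29.
Pick's theorem gives I = A − B/2 + 1 = 3011/2 − 29/2 + 1 = 1492, so the closed region contains I + B = 1492 + 29 = 1521 lattice points.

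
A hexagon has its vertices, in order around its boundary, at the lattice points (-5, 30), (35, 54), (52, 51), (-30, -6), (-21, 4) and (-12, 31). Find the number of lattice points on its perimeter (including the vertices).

Along each edge there are gcd(|Δx|,|Δy|)+1 lattice points, so counting each shared vertex once the boundary has gcd(40,24) + gcd(17,3) + gcd(82,57) + gcd(9,10) + gcd(9,27) + gcd(7,1) = 8+1+1+1+9+1 = 21.

21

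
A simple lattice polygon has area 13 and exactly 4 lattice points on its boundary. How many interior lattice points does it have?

Pick's theorem A = I + B/2 − 1 rearranges to I = A − B/2 + 1 = 13 − 4/2 + 1 = 12.

12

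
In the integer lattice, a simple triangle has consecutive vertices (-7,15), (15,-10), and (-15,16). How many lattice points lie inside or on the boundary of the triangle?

92

Using the shoelace formula, 2A = |((-7)·(-10) − 15·15) + (15·16 − (-15)·(-10)) + ((-15)·15 − (-7)·16)| = 178, so the area is 89.
Along each edge there are gcd(|Δx|,|Δy|)+1 lattice points, so counting each shared vertex once the boundary has gcd(22,25) + gcd(30,26) + gcd(8,1) = 1+2+1 = 4.
Pick's theorem gives I = A − B/2 + 1 = 89 − 4/2 + 1 = 88, so the closed region contains I + B = 88 + 4 = 92 lattice points.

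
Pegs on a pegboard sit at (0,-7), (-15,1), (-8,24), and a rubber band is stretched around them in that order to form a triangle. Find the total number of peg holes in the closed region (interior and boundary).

The shoelace formula gives twice the area as |[0·1 − (-15)·(-7)] + [(-15)·24 − (-8)·1] + [(-8)·(-7) − 0·24]| = 401, so the area is 200.5.
Summing gcd(|Δx|,|Δy|) over the edges gives the boundary count: gcd(15,8) + gcd(7,23) + gcd(8,31) = 1+1+1 = 3.
Pick's theorem gives I = A − B/2 + 1 = 200.5 − 3/2 + 1 = 200, so the closed region contains I + B = 200 + 3 = 203 lattice points.

203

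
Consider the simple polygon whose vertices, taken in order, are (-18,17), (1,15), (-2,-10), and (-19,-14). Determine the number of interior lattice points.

501

Using the shoelace formula, 2A = |((-18)·15 − 1·17) + (1·(-10) − (-2)·15) + ((-2)·(-14) − (-19)·(-10)) + ((-19)·17 − (-18)·(-14))| = 1004, so the area is 502.
The number of boundary lattice points is Σ gcd(|Δx|,|Δy|) = gcd(19,2) + gcd(3,25) + gcd(17,4) + gcd(1,31) = 1+1+1+1 = 4.
By Pick's theorem A = I + B/2 − 1, so I = 502 − 4/2 + 1 = 501.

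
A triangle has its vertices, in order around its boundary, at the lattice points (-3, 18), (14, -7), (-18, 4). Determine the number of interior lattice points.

306

By the shoelace formula, twice the signed area is |[(-3)·(-7) − 14·18] + [14·4 − (-18)·(-7)] + [(-18)·18 − (-3)·4]| = 613, so the area is 306.5.
The number of boundary lattice points is Σ gcd(|Δx|,|Δy|) = gcd(17,25) + gcd(32,11) + gcd(15,14) = 1+1+1 = 3.
By Pick's theorem A = I + B/2 − 1, so I = 306.5 − 3/2 + 1 = 306.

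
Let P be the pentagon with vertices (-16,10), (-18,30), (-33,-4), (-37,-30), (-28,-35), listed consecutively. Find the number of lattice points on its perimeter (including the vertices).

9

The number of boundary lattice points is Σ gcd(|Δx|,|Δy|) = gcd(2,20) + gcd(15,34) + gcd(4,26) + gcd(9,5) + gcd(12,45) = 2+1+2+1+3 = 9.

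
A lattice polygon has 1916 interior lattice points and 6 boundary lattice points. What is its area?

1918

By Pick's theorem, A = I + B/2 − 1 = 1916 + 6/2 − 1 = 1918.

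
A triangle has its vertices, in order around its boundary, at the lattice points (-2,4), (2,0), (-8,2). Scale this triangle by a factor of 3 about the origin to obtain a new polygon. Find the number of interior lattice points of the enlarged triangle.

133

The shoelace formula gives twice the area as |[(-2)·0 − 2·4] + [2·2 − (-8)·0] + [(-8)·4 − (-2)·2]| = 32, so the area is 16.
Along each edge there are gcd(|Δx|,|Δy|)+1 lattice points, so counting each shared vertex once the boundary has gcd(4,4) + gcd(10,2) + gcd(6,2) = 4+2+2 = 8.
Scaling by 3 multiplies the area by 3² = 9 (so the new area is 144) and multiplies the boundary lattice-point count by 3, giving 24.
By Pick's theorem, the interior count of the dilated polygon is 144 − 24/2 + 1 = 133.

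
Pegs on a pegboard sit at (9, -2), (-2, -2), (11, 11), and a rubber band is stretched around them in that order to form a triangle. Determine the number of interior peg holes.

The shoelace formula gives twice the area as |[9·(-2) − (-2)·(-2)] + [(-2)·11 − 11·(-2)] + [11·(-2) − 9·11]| = 143, so the area is 143/2.
Along each edge there are gcd(|Δx|,|Δy|)+1 lattice points, so counting each shared vertex once the boundary has gcd(11,0) + gcd(13,13) + gcd(2,13) = 11+13+1 = 25.
Pick's theorem gives I = A − B/2 + 1 = 143/2 − 25/2 + 1 = 60.

60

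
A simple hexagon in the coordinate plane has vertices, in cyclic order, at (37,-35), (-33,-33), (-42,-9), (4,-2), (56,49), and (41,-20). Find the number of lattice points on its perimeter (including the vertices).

The number of boundary lattice points is Σ gcd(|Δx|,|Δy|) = gcd(70,2) + gcd(9,24) + gcd(46,7) + gcd(52,51) + gcd(15,69) + gcd(4,15) = 2+3+1+1+3+1 = 11.

11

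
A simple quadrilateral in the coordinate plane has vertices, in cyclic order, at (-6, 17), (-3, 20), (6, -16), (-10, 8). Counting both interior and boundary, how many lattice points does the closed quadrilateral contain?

199

The shoelace formula gives twice the area as |((-6)·20 − (-3)·17) + ((-3)·(-16) − 6·20) + (6·8 − (-10)·(-16)) + ((-10)·17 − (-6)·8)| = 375, so the area is 187.5.
Summing gcd(|Δx|,|Δy|) over the edges gives the boundary count: gcd(3,3) + gcd(9,36) + gcd(16,24) + gcd(4,9) = 3+9+8+1 = 21.
Pick's theorem gives I = A − B/2 + 1 = 187.5 − 21/2 + 1 = 178, so the closed region contains I + B = 178 + 21 = 199 lattice points.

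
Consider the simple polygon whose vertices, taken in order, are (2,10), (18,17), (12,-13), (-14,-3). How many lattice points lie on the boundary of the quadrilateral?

10

The number of boundary lattice points is Σ gcd(|Δx|,|Δy|) = gcd(16,7) + gcd(6,30) + gcd(26,10) + gcd(16,13) = 1+6+2+1 = 10.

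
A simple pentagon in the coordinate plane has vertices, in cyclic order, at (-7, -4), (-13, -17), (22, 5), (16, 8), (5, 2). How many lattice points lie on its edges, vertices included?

Summing gcd(|Δx|,|Δy|) over the edges gives the boundary count: gcd(6,13) + gcd(35,22) + gcd(6,3) + gcd(11,6) + gcd(12,6) = 1+1+3+1+6 = 12.

12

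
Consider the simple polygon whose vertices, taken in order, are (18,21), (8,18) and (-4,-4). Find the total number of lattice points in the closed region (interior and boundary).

95

Using the shoelace formula, 2A = |[18·18 − 8·21] + [8·(-4) − (-4)·18] + [(-4)·21 − 18·(-4)]| = 184, so the area is 92.
Along each edge there are gcd(|Δx|,|Δy|)+1 lattice points, so counting each shared vertex once the boundary has gcd(10,3) + gcd(12,22) + gcd(22,25) = 1+2+1 = 4.
Pick's theorem gives I = A − B/2 + 1 = 92 − 4/2 + 1 = 91, so the closed region contains I + B = 91 + 4 = 95 lattice points.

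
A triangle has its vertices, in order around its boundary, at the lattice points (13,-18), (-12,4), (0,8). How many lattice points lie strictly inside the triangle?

174

The shoelace formula gives twice the area as |(13·4 − (-12)·(-18)) + ((-12)·8 − 0·4) + (0·(-18) − 13·8)| = 364, so the area is 182.
The number of boundary lattice points is Σ gcd(|Δx|,|Δy|) = gcd(25,22) + gcd(12,4) + gcd(13,26) = 1+4+13 = 18.
By Pick's theorem A = I + B/2 − 1, so I = 182 − 18/2 + 1 = 174.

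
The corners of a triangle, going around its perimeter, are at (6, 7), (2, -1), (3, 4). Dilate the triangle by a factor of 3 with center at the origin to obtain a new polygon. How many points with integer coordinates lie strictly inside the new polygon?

Using the shoelace formula, 2A = |(6·(-1) − 2·7) + (2·4 − 3·(-1)) + (3·7 − 6·4)| = 12, so the area is 6.
Along each edge there are gcd(|Δx|,|Δy|)+1 lattice points, so counting each shared vertex once the boundary has gcd(4,8) + gcd(1,5) + gcd(3,3) = 4+1+3 = 8.
Scaling by 3 multiplies the area by 3² = 9 (so the new area is 54) and multiplies the boundary lattice-point count by 3, giving 24.
By Pick's theorem, the interior count of the dilated polygon is 54 − 24/2 + 1 = 43.

43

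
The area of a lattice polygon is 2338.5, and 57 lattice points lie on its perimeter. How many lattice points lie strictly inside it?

2311

Pick's theorem A = I + B/2 − 1 rearranges to I = A − B/2 + 1 = 2338.5 − 57/2 + 1 = 2311.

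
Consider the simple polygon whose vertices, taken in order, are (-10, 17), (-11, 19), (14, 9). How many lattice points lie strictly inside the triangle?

The shoelace formula gives twice the area as |[(-10)·19 − (-11)·17] + [(-11)·9 − 14·19] + [14·17 − (-10)·9]| = 40, so the area is 20.
Along each edge there are gcd(|Δx|,|Δy|)+1 lattice points, so counting each shared vertex once the boundary has gcd(1,2) + gcd(25,10) + gcd(24,8) = 1+5+8 = 14.
Pick's theorem gives I = A − B/2 + 1 = 20 − 14/2 + 1 = 14.

14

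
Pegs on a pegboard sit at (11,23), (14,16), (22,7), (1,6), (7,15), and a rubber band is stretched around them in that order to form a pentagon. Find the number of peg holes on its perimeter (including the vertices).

Summing gcd(|Δx|,|Δy|) over the edges gives the boundary count: gcd(3,7) + gcd(8,9) + gcd(21,1) + gcd(6,9) + gcd(4,8) = 1+1+1+3+4 = 10.

10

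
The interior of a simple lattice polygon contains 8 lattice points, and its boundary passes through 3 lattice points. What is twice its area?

17

By Pick's theorem, A = I + B/2 − 1 = 8 + 3/2 − 1 = 17/2.
Hence 2A = 17.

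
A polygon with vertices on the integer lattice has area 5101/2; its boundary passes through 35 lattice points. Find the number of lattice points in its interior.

Pick's theorem A = I + B/2 − 1 rearranges to I = A − B/2 + 1 = 5101/2 − 35/2 + 1 = 2534.

2534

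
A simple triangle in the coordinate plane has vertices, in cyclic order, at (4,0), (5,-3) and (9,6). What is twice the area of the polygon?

21

The shoelace formula gives twice the area as |[4·(-3) − 5·0] + [5·6 − 9·(-3)] + [9·0 − 4·6]| = 21, so the area is 21/2.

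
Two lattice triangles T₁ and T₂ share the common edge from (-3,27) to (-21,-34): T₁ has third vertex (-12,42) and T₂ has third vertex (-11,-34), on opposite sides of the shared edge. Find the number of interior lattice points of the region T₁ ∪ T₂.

The union is the simple quadrilateral with vertices (-3,27), (-12,42), (-21,-34), (-11,-34) in order.
Using the shoelace formula, 2A = |[(-3)·42 − (-12)·27] + [(-12)·(-34) − (-21)·42] + [(-21)·(-34) − (-11)·(-34)] + [(-11)·27 − (-3)·(-34)]| = 1429, so the area is 714.5.
The number of boundary lattice points is Σ gcd(|Δx|,|Δy|) = gcd(9,15) + gcd(9,76) + gcd(10,0) + gcd(8,61) = 3+1+10+1 = 15.
By Pick's theorem I = A − B/2 + 1 = 714.5 − 15/2 + 1 = 708.

708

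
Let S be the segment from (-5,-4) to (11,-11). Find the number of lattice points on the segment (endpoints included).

The number of lattice points on a segment between lattice points is gcd(|Δx|,|Δy|) + 1 = gcd(16,7) + 1 = 1 + 1 = 2.

2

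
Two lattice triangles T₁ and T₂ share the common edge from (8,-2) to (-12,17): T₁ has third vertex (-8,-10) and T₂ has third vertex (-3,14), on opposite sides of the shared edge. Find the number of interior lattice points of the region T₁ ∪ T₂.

282

The union is the simple quadrilateral with vertices (8,-2), (-8,-10), (-12,17), (-3,14) in order.
By the shoelace formula, twice the signed area is |[8·(-10) − (-8)·(-2)] + [(-8)·17 − (-12)·(-10)] + [(-12)·14 − (-3)·17] + [(-3)·(-2) − 8·14]| = 575, so the area is 575/2.
The number of boundary lattice points is Σ gcd(|Δx|,|Δy|) = gcd(16,8) + gcd(4,27) + gcd(9,3) + gcd(11,16) = 8+1+3+1 = 13.
By Pick's theorem I = A − B/2 + 1 = 575/2 − 13/2 + 1 = 282.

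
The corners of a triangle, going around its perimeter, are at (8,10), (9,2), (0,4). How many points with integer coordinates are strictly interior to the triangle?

34

By the shoelace formula, twice the signed area is |[8·2 − 9·10] + [9·4 − 0·2] + [0·10 − 8·4]| = 70, so the area is 35.
The number of boundary lattice points is Σ gcd(|Δx|,|Δy|) = gcd(1,8) + gcd(9,2) + gcd(8,6) = 1+1+2 = 4.
Pick's theorem gives I = A − B/2 + 1 = 35 − 4/2 + 1 = 34.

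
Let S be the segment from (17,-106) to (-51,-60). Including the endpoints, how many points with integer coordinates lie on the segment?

3

The number of lattice points on a segment between lattice points is gcd(|Δx|,|Δy|) + 1 = gcd(68,46) + 1 = 2 + 1 = 3.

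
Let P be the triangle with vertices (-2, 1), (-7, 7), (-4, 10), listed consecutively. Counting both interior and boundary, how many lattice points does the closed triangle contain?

The shoelace formula gives twice the area as |((-2)·7 − (-7)·1) + ((-7)·10 − (-4)·7) + ((-4)·1 − (-2)·10)| = 33, so the area is 33/2.
Summing gcd(|Δx|,|Δy|) over the edges gives the boundary count: gcd(5,6) + gcd(3,3) + gcd(2,9) = 1+3+1 = 5.
Pick's theorem gives I = A − B/2 + 1 = 33/2 − 5/2 + 1 = 15, so the closed region contains I + B = 15 + 5 = 20 lattice points.

20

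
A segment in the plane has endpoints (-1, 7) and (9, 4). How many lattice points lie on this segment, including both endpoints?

2

The number of lattice points on a segment between lattice points is gcd(|Δx|,|Δy|) + 1 = gcd(10,3) + 1 = 1 + 1 = 2.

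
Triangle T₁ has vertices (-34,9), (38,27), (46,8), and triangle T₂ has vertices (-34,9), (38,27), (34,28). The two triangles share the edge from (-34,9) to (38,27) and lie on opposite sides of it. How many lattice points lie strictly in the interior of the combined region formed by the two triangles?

827

The union is the simple quadrilateral with vertices (-34,9), (46,8), (38,27), (34,28) in order.
By the shoelace formula, twice the signed area is |[(-34)·8 − 46·9] + [46·27 − 38·8] + [38·28 − 34·27] + [34·9 − (-34)·28]| = 1656, so the area is 828.
The number of boundary lattice points is Σ gcd(|Δx|,|Δy|) = gcd(80,1) + gcd(8,19) + gcd(4,1) + gcd(68,19) = 1+1+1+1 = 4.
By Pick's theorem I = A − B/2 + 1 = 828 − 4/2 + 1 = 827.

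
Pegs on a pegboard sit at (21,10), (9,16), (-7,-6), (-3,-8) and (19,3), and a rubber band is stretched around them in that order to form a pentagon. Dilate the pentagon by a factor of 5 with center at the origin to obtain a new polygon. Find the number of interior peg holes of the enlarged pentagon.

7596

By the shoelace formula, twice the signed area is |[21·16 − 9·10] + [9·(-6) − (-7)·16] + [(-7)·(-8) − (-3)·(-6)] + [(-3)·3 − 19·(-8)] + [19·10 − 21·3]| = 612, so the area is 306.
Summing gcd(|Δx|,|Δy|) over the edges gives the boundary count: gcd(12,6) + gcd(16,22) + gcd(4,2) + gcd(22,11) + gcd(2,7) = 6+2+2+11+1 = 22.
Scaling by 5 multiplies the area by 5² = 25 (so the new area is 7650) and multiplies the boundary lattice-point count by 5, giving 110.
By Pick's theorem, the interior count of the dilated polygon is 7650 − 110/2 + 1 = 7596.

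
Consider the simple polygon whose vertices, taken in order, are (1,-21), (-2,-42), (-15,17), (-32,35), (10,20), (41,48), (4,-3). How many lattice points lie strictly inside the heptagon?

The shoelace formula gives twice the area as |[1·(-42) − (-2)·(-21)] + [(-2)·17 − (-15)·(-42)] + [(-15)·35 − (-32)·17] + [(-32)·20 − 10·35] + [10·48 − 41·20] + [41·(-3) − 4·48] + [4·(-21) − 1·(-3)]| = 2455, so the area is 1227.5.
Along each edge there are gcd(|Δx|,|Δy|)+1 lattice points, so counting each shared vertex once the boundary has gcd(3,21) + gcd(13,59) + gcd(17,18) + gcd(42,15) + gcd(31,28) + gcd(37,51) + gcd(3,18) = 3+1+1+3+1+1+3 = 13.
Pick's theorem gives I = A − B/2 + 1 = 1227.5 − 13/2 + 1 = 1222.

1222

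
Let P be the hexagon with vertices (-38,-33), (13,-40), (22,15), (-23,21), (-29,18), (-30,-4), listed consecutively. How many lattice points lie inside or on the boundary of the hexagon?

By the shoelace formula, twice the signed area is |[(-38)·(-40) − 13·(-33)] + [13·15 − 22·(-40)] + [22·21 − (-23)·15] + [(-23)·18 − (-29)·21] + [(-29)·(-4) − (-30)·18] + [(-30)·(-33) − (-38)·(-4)]| = 5520, so the area is 2760.
Summing gcd(|Δx|,|Δy|) over the edges gives the boundary count: gcd(51,7) + gcd(9,55) + gcd(45,6) + gcd(6,3) + gcd(1,22) + gcd(8,29) = 1+1+3+3+1+1 = 10.
Pick's theorem gives I = A − B/2 + 1 = 2760 − 10/2 + 1 = 2756, so the closed region contains I + B = 2756 + 10 = 2766 lattice points.

2766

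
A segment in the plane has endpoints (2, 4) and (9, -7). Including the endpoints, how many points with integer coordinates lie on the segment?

2

The number of lattice points on a segment between lattice points is gcd(|Δx|,|Δy|) + 1 = gcd(7,11) + 1 = 1 + 1 = 2.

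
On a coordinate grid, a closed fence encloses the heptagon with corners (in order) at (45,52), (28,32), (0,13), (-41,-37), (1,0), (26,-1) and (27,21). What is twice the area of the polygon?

1949

Using the shoelace formula, 2A = |(45·32 − 28·52) + (28·13 − 0·32) + (0·(-37) − (-41)·13) + ((-41)·0 − 1·(-37)) + (1·(-1) − 26·0) + (26·21 − 27·(-1)) + (27·52 − 45·21)| = 1949, so the area is 974.5.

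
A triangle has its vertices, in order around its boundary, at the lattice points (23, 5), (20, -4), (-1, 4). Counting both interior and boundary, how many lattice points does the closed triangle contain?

110

The shoelace formula gives twice the area as |(23·(-4) − 20·5) + (20·4 − (-1)·(-4)) + ((-1)·5 − 23·4)| = 213, so the area is 213/2.
Along each edge there are gcd(|Δx|,|Δy|)+1 lattice points, so counting each shared vertex once the boundary has gcd(3,9) + gcd(21,8) + gcd(24,1) = 3+1+1 = 5.
Pick's theorem gives I = A − B/2 + 1 = 213/2 − 5/2 + 1 = 105, so the closed region contains I + B = 105 + 5 = 110 lattice points.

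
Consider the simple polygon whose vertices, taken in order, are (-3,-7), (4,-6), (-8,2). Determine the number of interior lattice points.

The shoelace formula gives twice the area as |((-3)·(-6) − 4·(-7)) + (4·2 − (-8)·(-6)) + ((-8)·(-7) − (-3)·2)| = 68, so the area is 34.
Summing gcd(|Δx|,|Δy|) over the edges gives the boundary count: gcd(7,1) + gcd(12,8) + gcd(5,9) = 1+4+1 = 6.
Pick's theorem gives I = A − B/2 + 1 = 34 − 6/2 + 1 = 32.

32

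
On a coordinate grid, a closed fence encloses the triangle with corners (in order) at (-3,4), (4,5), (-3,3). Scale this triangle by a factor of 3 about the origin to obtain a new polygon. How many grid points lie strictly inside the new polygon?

By the shoelace formula, twice the signed area is |((-3)·5 − 4·4) + (4·3 − (-3)·5) + ((-3)·4 − (-3)·3)| = 7, so the area is 3.5.
The number of boundary lattice points is Σ gcd(|Δx|,|Δy|) = gcd(7,1) + gcd(7,2) + gcd(0,1) = 1+1+1 = 3.
Scaling by 3 multiplies the area by 3² = 9 (so the new area is 31.5) and multiplies the boundary lattice-point count by 3, giving 9.
By Pick's theorem, the interior count of the dilated polygon is 31.5 − 9/2 + 1 = 28.

28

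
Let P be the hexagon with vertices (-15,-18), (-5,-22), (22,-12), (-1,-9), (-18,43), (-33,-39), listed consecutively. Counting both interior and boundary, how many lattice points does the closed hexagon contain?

1255

The shoelace formula gives twice the area as |[(-15)·(-22) − (-5)·(-18)] + [(-5)·(-12) − 22·(-22)] + [22·(-9) − (-1)·(-12)] + [(-1)·43 − (-18)·(-9)] + [(-18)·(-39) − (-33)·43] + [(-33)·(-18) − (-15)·(-39)]| = 2499, so the area is 2499/2.
Summing gcd(|Δx|,|Δy|) over the edges gives the boundary count: gcd(10,4) + gcd(27,10) + gcd(23,3) + gcd(17,52) + gcd(15,82) + gcd(18,21) = 2+1+1+1+1+3 = 9.
Pick's theorem gives I = A − B/2 + 1 = 2499/2 − 9/2 + 1 = 1246, so the closed region contains I + B = 1246 + 9 = 1255 lattice points.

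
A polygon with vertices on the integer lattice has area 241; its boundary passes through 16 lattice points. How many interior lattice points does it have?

234

From Pick's theorem, I = A − B/2 + 1 = 241 − 16/2 + 1 = 234.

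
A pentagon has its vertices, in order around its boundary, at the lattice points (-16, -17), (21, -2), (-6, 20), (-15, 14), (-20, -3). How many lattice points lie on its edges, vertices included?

Summing gcd(|Δx|,|Δy|) over the edges gives the boundary count: gcd(37,15) + gcd(27,22) + gcd(9,6) + gcd(5,17) + gcd(4,14) = 1+1+3+1+2 = 8.

8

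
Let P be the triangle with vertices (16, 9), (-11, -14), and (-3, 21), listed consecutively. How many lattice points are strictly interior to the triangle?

Using the shoelace formula, 2A = |(16·(-14) − (-11)·9) + ((-11)·21 − (-3)·(-14)) + ((-3)·9 − 16·21)| = 761, so the area is 761/2.
Summing gcd(|Δx|,|Δy|) over the edges gives the boundary count: gcd(27,23) + gcd(8,35) + gcd(19,12) = 1+1+1 = 3.
By Pick's theorem A = I + B/2 − 1, so I = 761/2 − 3/2 + 1 = 380.

380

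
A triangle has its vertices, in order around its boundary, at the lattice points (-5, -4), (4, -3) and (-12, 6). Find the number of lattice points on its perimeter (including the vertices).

3

Summing gcd(|Δx|,|Δy|) over the edges gives the boundary count: gcd(9,1) + gcd(16,9) + gcd(7,10) = 1+1+1 = 3.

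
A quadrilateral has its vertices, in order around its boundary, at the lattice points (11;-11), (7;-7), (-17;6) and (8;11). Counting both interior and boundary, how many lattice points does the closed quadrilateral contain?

267

By the shoelace formula, twice the signed area is |[11·(-7) − 7·(-11)] + [7·6 − (-17)·(-7)] + [(-17)·11 − 8·6] + [8·(-11) − 11·11]| = 521, so the area is 260.5.
Along each edge there are gcd(|Δx|,|Δy|)+1 lattice points, so counting each shared vertex once the boundary has gcd(4,4) + gcd(24,13) + gcd(25,5) + gcd(3,22) = 4+1+5+1 = 11.
Pick's theorem gives I = A − B/2 + 1 = 260.5 − 11/2 + 1 = 256, so the closed region contains I + B = 256 + 11 = 267 lattice points.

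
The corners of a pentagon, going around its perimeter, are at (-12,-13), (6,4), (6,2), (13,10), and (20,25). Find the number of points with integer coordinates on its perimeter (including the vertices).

Summing gcd(|Δx|,|Δy|) over the edges gives the boundary count: gcd(18,17) + gcd(0,2) + gcd(7,8) + gcd(7,15) + gcd(32,38) = 1+2+1+1+2 = 7.

7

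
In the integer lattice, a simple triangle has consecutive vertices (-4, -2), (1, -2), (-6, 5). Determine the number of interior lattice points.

12

The shoelace formula gives twice the area as |((-4)·(-2) − 1·(-2)) + (1·5 − (-6)·(-2)) + ((-6)·(-2) − (-4)·5)| = 35, so the area is 17.5.
Along each edge there are gcd(|Δx|,|Δy|)+1 lattice points, so counting each shared vertex once the boundary has gcd(5,0) + gcd(7,7) + gcd(2,7) = 5+7+1 = 13.
Pick's theorem gives I = A − B/2 + 1 = 17.5 − 13/2 + 1 = 12.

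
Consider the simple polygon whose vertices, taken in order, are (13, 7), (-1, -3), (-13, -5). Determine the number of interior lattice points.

The shoelace formula gives twice the area as |[13·(-3) − (-1)·7] + [(-1)·(-5) − (-13)·(-3)] + [(-13)·7 − 13·(-5)]| = 92, so the area is 46.
The number of boundary lattice points is Σ gcd(|Δx|,|Δy|) = gcd(14,10) + gcd(12,2) + gcd(26,12) = 2+2+2 = 6.
By Pick's theorem A = I + B/2 − 1, so I = 46 − 6/2 + 1 = 44.

44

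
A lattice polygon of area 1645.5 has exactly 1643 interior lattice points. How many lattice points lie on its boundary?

7

Pick's theorem gives A = I + B/2 − 1, so B = 2(A − I + 1) = 2(1645.5 − 1643 + 1) = 7.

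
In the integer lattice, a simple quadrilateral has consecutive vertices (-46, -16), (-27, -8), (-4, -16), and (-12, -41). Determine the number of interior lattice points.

692

By the shoelace formula, twice the signed area is |((-46)·(-8) − (-27)·(-16)) + ((-27)·(-16) − (-4)·(-8)) + ((-4)·(-41) − (-12)·(-16)) + ((-12)·(-16) − (-46)·(-41))| = 1386, so the area is 693.
Summing gcd(|Δx|,|Δy|) over the edges gives the boundary count: gcd(19,8) + gcd(23,8) + gcd(8,25) + gcd(34,25) = 1+1+1+1 = 4.
Pick's theorem gives I = A − B/2 + 1 = 693 − 4/2 + 1 = 692.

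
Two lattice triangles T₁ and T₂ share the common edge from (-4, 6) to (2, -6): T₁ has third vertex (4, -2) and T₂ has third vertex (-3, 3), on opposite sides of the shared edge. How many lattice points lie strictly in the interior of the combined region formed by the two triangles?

22

The union is the simple quadrilateral with vertices (-4, 6), (4, -2), (2, -6), (-3, 3) in order.
The shoelace formula gives twice the area as |[(-4)·(-2) − 4·6] + [4·(-6) − 2·(-2)] + [2·3 − (-3)·(-6)] + [(-3)·6 − (-4)·3]| = 54, so the area is 27.
The number of boundary lattice points is Σ gcd(|Δx|,|Δy|) = gcd(8,8) + gcd(2,4) + gcd(5,9) + gcd(1,3) = 8+2+1+1 = 12.
By Pick's theorem I = A − B/2 + 1 = 27 − 12/2 + 1 = 22.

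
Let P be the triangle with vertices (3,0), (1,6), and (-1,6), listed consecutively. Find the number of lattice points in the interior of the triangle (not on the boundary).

By the shoelace formula, twice the signed area is |(3·6 − 1·0) + (1·6 − (-1)·6) + ((-1)·0 − 3·6)| = 12, so the area is 6.
Along each edge there are gcd(|Δx|,|Δy|)+1 lattice points, so counting each shared vertex once the boundary has gcd(2,6) + gcd(2,0) + gcd(4,6) = 2+2+2 = 6.
By Pick's theorem A = I + B/2 − 1, so I = 6 − 6/2 + 1 = 4.

4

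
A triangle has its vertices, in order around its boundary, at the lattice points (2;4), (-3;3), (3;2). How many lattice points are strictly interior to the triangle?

5

Using the shoelace formula, 2A = |[2·3 − (-3)·4] + [(-3)·2 − 3·3] + [3·4 − 2·2]| = 11, so the area is 11/2.
Along each edge there are gcd(|Δx|,|Δy|)+1 lattice points, so counting each shared vertex once the boundary has gcd(5,1) + gcd(6,1) + gcd(1,2) = 1+1+1 = 3.
Pick's theorem gives I = A − B/2 + 1 = 11/2 − 3/2 + 1 = 5.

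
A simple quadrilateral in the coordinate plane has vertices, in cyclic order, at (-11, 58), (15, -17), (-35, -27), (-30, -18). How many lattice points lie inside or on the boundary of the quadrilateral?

1917

The shoelace formula gives twice the area as |((-11)·(-17) − 15·58) + (15·(-27) − (-35)·(-17)) + ((-35)·(-18) − (-30)·(-27)) + ((-30)·58 − (-11)·(-18))| = 3801, so the area is 1900.5.
Summing gcd(|Δx|,|Δy|) over the edges gives the boundary count: gcd(26,75) + gcd(50,10) + gcd(5,9) + gcd(19,76) = 1+10+1+19 = 31.
Pick's theorem gives I = A − B/2 + 1 = 1900.5 − 31/2 + 1 = 1886, so the closed region contains I + B = 1886 + 31 = 1917 lattice points.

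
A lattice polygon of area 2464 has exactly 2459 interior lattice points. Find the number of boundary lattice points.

12

Pick's theorem gives A = I + B/2 − 1, so B = 2(A − I + 1) = 2(2464 − 2459 + 1) = 12.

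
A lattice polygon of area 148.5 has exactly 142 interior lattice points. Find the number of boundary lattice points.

15

Pick's theorem gives A = I + B/2 − 1, so B = 2(A − I + 1) = 2(148.5 − 142 + 1) = 15.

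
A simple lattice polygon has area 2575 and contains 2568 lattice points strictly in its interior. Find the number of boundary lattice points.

Pick's theorem gives A = I + B/2 − 1, so B = 2(A − I + 1) = 2(2575 − 2568 + 1) = 16.

16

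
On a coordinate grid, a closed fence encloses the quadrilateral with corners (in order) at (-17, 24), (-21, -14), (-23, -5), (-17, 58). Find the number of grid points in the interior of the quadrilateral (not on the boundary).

Using the shoelace formula, 2A = |[(-17)·(-14) − (-21)·24] + [(-21)·(-5) − (-23)·(-14)] + [(-23)·58 − (-17)·(-5)] + [(-17)·24 − (-17)·58]| = 316, so the area is 158.
Along each edge there are gcd(|Δx|,|Δy|)+1 lattice points, so counting each shared vertex once the boundary has gcd(4,38) + gcd(2,9) + gcd(6,63) + gcd(0,34) = 2+1+3+34 = 40.
By Pick's theorem A = I + B/2 − 1, so I = 158 − 40/2 + 1 = 139.

139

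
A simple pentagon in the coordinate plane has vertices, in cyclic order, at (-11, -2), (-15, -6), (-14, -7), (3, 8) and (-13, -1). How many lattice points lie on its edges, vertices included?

8

Summing gcd(|Δx|,|Δy|) over the edges gives the boundary count: gcd(4,4) + gcd(1,1) + gcd(17,15) + gcd(16,9) + gcd(2,1) = 4+1+1+1+1 = 8.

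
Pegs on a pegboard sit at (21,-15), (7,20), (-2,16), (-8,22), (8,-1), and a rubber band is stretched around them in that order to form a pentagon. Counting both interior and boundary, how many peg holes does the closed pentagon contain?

256

Using the shoelace formula, 2A = |[21·20 − 7·(-15)] + [7·16 − (-2)·20] + [(-2)·22 − (-8)·16] + [(-8)·(-1) − 8·22] + [8·(-15) − 21·(-1)]| = 494, so the area is 247.
Summing gcd(|Δx|,|Δy|) over the edges gives the boundary count: gcd(14,35) + gcd(9,4) + gcd(6,6) + gcd(16,23) + gcd(13,14) = 7+1+6+1+1 = 16.
Pick's theorem gives I = A − B/2 + 1 = 247 − 16/2 + 1 = 240, so the closed region contains I + B = 240 + 16 = 256 lattice points.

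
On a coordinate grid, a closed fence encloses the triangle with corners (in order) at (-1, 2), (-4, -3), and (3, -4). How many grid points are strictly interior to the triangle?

18

The shoelace formula gives twice the area as |[(-1)·(-3) − (-4)·2] + [(-4)·(-4) − 3·(-3)] + [3·2 − (-1)·(-4)]| = 38, so the area is 19.
Summing gcd(|Δx|,|Δy|) over the edges gives the boundary count: gcd(3,5) + gcd(7,1) + gcd(4,6) = 1+1+2 = 4.
By Pick's theorem A = I + B/2 − 1, so I = 19 − 4/2 + 1 = 18.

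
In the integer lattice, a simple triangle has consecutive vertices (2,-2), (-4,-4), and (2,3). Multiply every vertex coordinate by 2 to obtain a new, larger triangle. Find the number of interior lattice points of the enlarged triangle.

Using the shoelace formula, 2A = |(2·(-4) − (-4)·(-2)) + ((-4)·3 − 2·(-4)) + (2·(-2) − 2·3)| = 30, so the area is 15.
Summing gcd(|Δx|,|Δy|) over the edges gives the boundary count: gcd(6,2) + gcd(6,7) + gcd(0,5) = 2+1+5 = 8.
Scaling by 2 multiplies the area by 2² = 4 (so the new area is 60) and multiplies the boundary lattice-point count by 2, giving 16.
By Pick's theorem, the interior count of the dilated polygon is 60 − 16/2 + 1 = 53.

53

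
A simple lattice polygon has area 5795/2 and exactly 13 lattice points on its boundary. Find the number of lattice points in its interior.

Pick's theorem A = I + B/2 − 1 rearranges to I = A − B/2 + 1 = 5795/2 − 13/2 + 1 = 2892.

2892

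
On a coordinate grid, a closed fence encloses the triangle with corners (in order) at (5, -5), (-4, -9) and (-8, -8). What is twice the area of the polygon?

25

By the shoelace formula, twice the signed area is |(5·(-9) − (-4)·(-5)) + ((-4)·(-8) − (-8)·(-9)) + ((-8)·(-5) − 5·(-8))| = 25, so the area is 25/2.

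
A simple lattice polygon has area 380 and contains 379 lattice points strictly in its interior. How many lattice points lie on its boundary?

4

Pick's theorem gives A = I + B/2 − 1, so B = 2(A − I + 1) = 2(380 − 379 + 1) = 4.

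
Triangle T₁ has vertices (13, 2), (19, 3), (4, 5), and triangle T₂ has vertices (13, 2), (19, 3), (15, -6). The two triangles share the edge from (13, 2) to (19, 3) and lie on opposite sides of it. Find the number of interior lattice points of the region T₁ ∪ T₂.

The union is the simple quadrilateral with vertices (13, 2), (4, 5), (19, 3), (15, -6) in order.
By the shoelace formula, twice the signed area is |[13·5 − 4·2] + [4·3 − 19·5] + [19·(-6) − 15·3] + [15·2 − 13·(-6)]| = 77, so the area is 38.5.
The number of boundary lattice points is Σ gcd(|Δx|,|Δy|) = gcd(9,3) + gcd(15,2) + gcd(4,9) + gcd(2,8) = 3+1+1+2 = 7.
By Pick's theorem I = A − B/2 + 1 = 38.5 − 7/2 + 1 = 36.

36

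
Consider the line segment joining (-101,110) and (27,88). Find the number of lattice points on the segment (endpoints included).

3

The number of lattice points on a segment between lattice points is gcd(|Δx|,|Δy|) + 1 = gcd(128,22) + 1 = 2 + 1 = 3.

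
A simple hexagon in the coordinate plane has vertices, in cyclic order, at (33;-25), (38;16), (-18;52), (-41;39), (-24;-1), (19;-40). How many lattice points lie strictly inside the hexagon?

3983

The shoelace formula gives twice the area as |[33·16 − 38·(-25)] + [38·52 − (-18)·16] + [(-18)·39 − (-41)·52] + [(-41)·(-1) − (-24)·39] + [(-24)·(-40) − 19·(-1)] + [19·(-25) − 33·(-40)]| = 7973, so the area is 3986.5.
Summing gcd(|Δx|,|Δy|) over the edges gives the boundary count: gcd(5,41) + gcd(56,36) + gcd(23,13) + gcd(17,40) + gcd(43,39) + gcd(14,15) = 1+4+1+1+1+1 = 9.
Pick's theorem gives I = A − B/2 + 1 = 3986.5 − 9/2 + 1 = 3983.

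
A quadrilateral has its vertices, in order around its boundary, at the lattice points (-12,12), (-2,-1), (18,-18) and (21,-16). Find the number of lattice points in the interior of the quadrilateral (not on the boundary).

The shoelace formula gives twice the area as |[(-12)·(-1) − (-2)·12] + [(-2)·(-18) − 18·(-1)] + [18·(-16) − 21·(-18)] + [21·12 − (-12)·(-16)]| = 240, so the area is 120.
Summing gcd(|Δx|,|Δy|) over the edges gives the boundary count: gcd(10,13) + gcd(20,17) + gcd(3,2) + gcd(33,28) = 1+1+1+1 = 4.
Pick's theorem gives I = A − B/2 + 1 = 120 − 4/2 + 1 = 119.

119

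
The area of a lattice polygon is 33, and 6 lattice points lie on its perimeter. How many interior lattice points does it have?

31

From Pick's theorem, I = A − B/2 + 1 = 33 − 6/2 + 1 = 31.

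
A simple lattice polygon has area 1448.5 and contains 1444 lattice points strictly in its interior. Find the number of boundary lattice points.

11

Pick's theorem gives A = I + B/2 − 1, so B = 2(A − I + 1) = 2(1448.5 − 1444 + 1) = 11.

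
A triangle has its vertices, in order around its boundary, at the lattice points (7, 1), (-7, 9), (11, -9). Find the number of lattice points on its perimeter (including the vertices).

22

The number of boundary lattice points is Σ gcd(|Δx|,|Δy|) = gcd(14,8) + gcd(18,18) + gcd(4,10) = 2+18+2 = 22.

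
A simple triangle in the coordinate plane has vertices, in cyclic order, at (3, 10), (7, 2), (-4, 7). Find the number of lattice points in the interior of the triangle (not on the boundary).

By the shoelace formula, twice the signed area is |[3·2 − 7·10] + [7·7 − (-4)·2] + [(-4)·10 − 3·7]| = 68, so the area is 34.
Along each edge there are gcd(|Δx|,|Δy|)+1 lattice points, so counting each shared vertex once the boundary has gcd(4,8) + gcd(11,5) + gcd(7,3) = 4+1+1 = 6.
Pick's theorem gives I = A − B/2 + 1 = 34 − 6/2 + 1 = 32.

32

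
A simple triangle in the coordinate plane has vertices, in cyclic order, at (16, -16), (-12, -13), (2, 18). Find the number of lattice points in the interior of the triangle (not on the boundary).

By the shoelace formula, twice the signed area is |(16·(-13) − (-12)·(-16)) + ((-12)·18 − 2·(-13)) + (2·(-16) − 16·18)| = 910, so the area is 455.
The number of boundary lattice points is Σ gcd(|Δx|,|Δy|) = gcd(28,3) + gcd(14,31) + gcd(14,34) = 1+1+2 = 4.
By Pick's theorem A = I + B/2 − 1, so I = 455 − 4/2 + 1 = 454.

454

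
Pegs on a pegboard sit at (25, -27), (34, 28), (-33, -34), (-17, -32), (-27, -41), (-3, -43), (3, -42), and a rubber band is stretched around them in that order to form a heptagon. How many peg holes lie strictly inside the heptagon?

Using the shoelace formula, 2A = |[25·28 − 34·(-27)] + [34·(-34) − (-33)·28] + [(-33)·(-32) − (-17)·(-34)] + [(-17)·(-41) − (-27)·(-32)] + [(-27)·(-43) − (-3)·(-41)] + [(-3)·(-42) − 3·(-43)] + [3·(-27) − 25·(-42)]| = 3959, so the area is 1979.5.
The number of boundary lattice points is Σ gcd(|Δx|,|Δy|) = gcd(9,55) + gcd(67,62) + gcd(16,2) + gcd(10,9) + gcd(24,2) + gcd(6,1) + gcd(22,15) = 1+1+2+1+2+1+1 = 9.
By Pick's theorem A = I + B/2 − 1, so I = 1979.5 − 9/2 + 1 = 1976.

1976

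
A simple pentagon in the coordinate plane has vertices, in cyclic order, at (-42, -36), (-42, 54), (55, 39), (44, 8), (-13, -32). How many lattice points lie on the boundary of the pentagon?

The number of boundary lattice points is Σ gcd(|Δx|,|Δy|) = gcd(0,90) + gcd(97,15) + gcd(11,31) + gcd(57,40) + gcd(29,4) = 90+1+1+1+1 = 94.

94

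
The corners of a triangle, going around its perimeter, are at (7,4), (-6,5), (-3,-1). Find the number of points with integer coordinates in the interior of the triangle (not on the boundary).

34

The shoelace formula gives twice the area as |[7·5 − (-6)·4] + [(-6)·(-1) − (-3)·5] + [(-3)·4 − 7·(-1)]| = 75, so the area is 37.5.
Summing gcd(|Δx|,|Δy|) over the edges gives the boundary count: gcd(13,1) + gcd(3,6) + gcd(10,5) = 1+3+5 = 9.
Pick's theorem gives I = A − B/2 + 1 = 37.5 − 9/2 + 1 = 34.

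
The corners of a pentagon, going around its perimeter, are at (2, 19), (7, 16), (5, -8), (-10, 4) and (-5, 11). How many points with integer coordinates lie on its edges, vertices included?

Summing gcd(|Δx|,|Δy|) over the edges gives the boundary count: gcd(5,3) + gcd(2,24) + gcd(15,12) + gcd(5,7) + gcd(7,8) = 1+2+3+1+1 = 8.

8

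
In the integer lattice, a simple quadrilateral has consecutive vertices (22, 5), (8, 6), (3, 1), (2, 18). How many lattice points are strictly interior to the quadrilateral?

Using the shoelace formula, 2A = |(22·6 − 8·5) + (8·1 − 3·6) + (3·18 − 2·1) + (2·5 − 22·18)| = 252, so the area is 126.
Along each edge there are gcd(|Δx|,|Δy|)+1 lattice points, so counting each shared vertex once the boundary has gcd(14,1) + gcd(5,5) + gcd(1,17) + gcd(20,13) = 1+5+1+1 = 8.
Pick's theorem gives I = A − B/2 + 1 = 126 − 8/2 + 1 = 123.

123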